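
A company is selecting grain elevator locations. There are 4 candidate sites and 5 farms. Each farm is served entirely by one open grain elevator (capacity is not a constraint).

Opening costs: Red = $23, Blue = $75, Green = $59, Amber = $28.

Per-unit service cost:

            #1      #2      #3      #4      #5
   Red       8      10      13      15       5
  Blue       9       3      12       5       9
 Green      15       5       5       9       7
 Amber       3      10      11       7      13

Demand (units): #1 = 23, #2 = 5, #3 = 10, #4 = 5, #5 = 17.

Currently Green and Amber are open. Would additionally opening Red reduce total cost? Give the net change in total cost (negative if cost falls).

Yes — net change −11 (cost falls by 11).

Current service cost with {Green, Amber}: 298.
Adding Red: each farm re-picks its cheapest; new service cost 264, saving 34.
Extra fixed cost: 23. Net change = 23 − 34 = -11.
(Totals: 385 → 374.)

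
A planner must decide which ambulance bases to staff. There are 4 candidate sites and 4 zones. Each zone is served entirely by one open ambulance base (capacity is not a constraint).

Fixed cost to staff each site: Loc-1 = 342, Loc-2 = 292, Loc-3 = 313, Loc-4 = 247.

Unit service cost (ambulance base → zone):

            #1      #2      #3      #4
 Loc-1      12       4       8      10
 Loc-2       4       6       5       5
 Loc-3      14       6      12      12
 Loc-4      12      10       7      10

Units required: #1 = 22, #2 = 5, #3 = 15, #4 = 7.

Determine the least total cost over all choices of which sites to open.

For any fixed open set, each zone goes to its cheapest open site; total = fixed + service.
{Loc-2}: #1→Loc-2 4·22=88, #2→Loc-2 6·5=30, #3→Loc-2 5·15=75, #4→Loc-2 5·7=35. Service 228; fixed 292; total 520.
{Loc-4}: #1→Loc-4 12·22=264, #2→Loc-4 10·5=50, #3→Loc-4 7·15=105, #4→Loc-4 10·7=70. Service 489; fixed 247; total 736.
{Loc-2, Loc-4}: #1→Loc-2 4·22=88, #2→Loc-2 6·5=30, #3→Loc-2 5·15=75, #4→Loc-2 5·7=35. Service 228; fixed 539; total 767.
{Loc-1, Loc-2, Loc-3, Loc-4}: #1→Loc-2 4·22=88, #2→Loc-1 4·5=20, #3→Loc-2 5·15=75, #4→Loc-2 5·7=35. Service 218; fixed 1194; total 1412.
No other subset beats 520.

Minimum total cost: 520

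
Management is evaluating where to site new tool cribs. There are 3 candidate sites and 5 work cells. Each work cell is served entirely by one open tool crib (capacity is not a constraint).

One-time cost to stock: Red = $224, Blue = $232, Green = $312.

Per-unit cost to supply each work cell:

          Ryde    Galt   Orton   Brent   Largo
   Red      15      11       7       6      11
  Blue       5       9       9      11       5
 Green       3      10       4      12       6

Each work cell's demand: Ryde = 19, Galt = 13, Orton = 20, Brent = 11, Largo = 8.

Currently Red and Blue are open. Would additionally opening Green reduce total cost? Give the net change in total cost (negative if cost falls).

No — net change +214 (cost rises by 214).

Current service cost with {Red, Blue}: 458.
Adding Green: each work cell re-picks its cheapest; new service cost 360, saving 98.
Extra fixed cost: 312. Net change = 312 − 98 = 214.
(Totals: 914 → 1128.)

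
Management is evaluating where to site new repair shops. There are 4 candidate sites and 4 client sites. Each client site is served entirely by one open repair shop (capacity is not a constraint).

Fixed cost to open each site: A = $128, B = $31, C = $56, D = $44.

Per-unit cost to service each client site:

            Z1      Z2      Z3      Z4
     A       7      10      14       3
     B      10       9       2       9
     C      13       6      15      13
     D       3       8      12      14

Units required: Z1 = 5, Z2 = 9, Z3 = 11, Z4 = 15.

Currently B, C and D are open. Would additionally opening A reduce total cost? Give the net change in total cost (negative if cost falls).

Current service cost with {B, C, D}: 226.
Adding A: each client site re-picks its cheapest; new service cost 136, saving 90.
Extra fixed cost: 128. Net change = 128 − 90 = 38.
(Totals: 357 → 395.)

No — net change +38 (cost rises by 38).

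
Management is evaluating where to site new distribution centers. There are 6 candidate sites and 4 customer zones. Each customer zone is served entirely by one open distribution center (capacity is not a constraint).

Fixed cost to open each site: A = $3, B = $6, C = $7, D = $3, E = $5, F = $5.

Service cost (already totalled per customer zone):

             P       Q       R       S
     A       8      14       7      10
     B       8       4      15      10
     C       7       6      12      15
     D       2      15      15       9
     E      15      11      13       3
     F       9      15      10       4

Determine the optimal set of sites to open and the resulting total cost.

For any fixed open set, each customer zone goes to its cheapest open site; total = fixed + service.
{A, B, D, E}: P→D 2, Q→B 4, R→A 7, S→E 3. Service 16; fixed 17; total 33.
{A, B, D}: service 22 + fixed 12 = 34
{A, B, D, F}: P→D 2, Q→B 4, R→A 7, S→F 4. Service 17; fixed 17; total 34.
{A, B, C, D, E, F}: service 16 + fixed 29 = 45
No other subset beats 33.

Open A, B, D and E; minimum total cost 33.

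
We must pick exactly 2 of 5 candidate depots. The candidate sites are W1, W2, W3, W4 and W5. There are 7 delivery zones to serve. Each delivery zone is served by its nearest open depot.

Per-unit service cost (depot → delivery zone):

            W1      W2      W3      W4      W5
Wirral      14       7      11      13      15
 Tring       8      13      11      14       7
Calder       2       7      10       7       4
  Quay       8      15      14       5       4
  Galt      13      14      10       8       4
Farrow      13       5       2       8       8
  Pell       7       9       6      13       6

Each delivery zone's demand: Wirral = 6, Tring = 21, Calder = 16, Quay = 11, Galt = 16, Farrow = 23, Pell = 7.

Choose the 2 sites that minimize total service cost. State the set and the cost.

Choose W3 and W5; total service cost 473.

With exactly 2 open, each delivery zone uses its cheapest among the chosen.
{W3, W5}: Wirral→W3 11·6=66, Tring→W5 7·21=147, Calder→W5 4·16=64, Quay→W5 4·11=44, Galt→W5 4·16=64, Farrow→W3 2·23=46, Pell→W3 6·7=42. Service cost 473.
{W2, W5}: service cost 518
{W1, W5}: service cost 597
Among all 10 size-2 choices, {W3, W5} is lowest.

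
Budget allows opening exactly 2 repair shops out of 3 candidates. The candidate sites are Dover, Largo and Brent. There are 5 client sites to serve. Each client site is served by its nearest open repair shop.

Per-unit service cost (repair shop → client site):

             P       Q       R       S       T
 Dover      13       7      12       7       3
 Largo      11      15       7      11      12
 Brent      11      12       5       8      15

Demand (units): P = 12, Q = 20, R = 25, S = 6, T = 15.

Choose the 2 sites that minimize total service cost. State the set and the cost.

With exactly 2 open, each client site uses its cheapest among the chosen.
{Dover, Brent}: P→Brent 11·12=132, Q→Dover 7·20=140, R→Brent 5·25=125, S→Dover 7·6=42, T→Dover 3·15=45. Service cost 484.
{Dover, Largo}: service cost 534
{Largo, Brent}: service cost 725
Among all 3 size-2 choices, {Dover, Brent} is lowest.

Choose Dover and Brent; total service cost 484.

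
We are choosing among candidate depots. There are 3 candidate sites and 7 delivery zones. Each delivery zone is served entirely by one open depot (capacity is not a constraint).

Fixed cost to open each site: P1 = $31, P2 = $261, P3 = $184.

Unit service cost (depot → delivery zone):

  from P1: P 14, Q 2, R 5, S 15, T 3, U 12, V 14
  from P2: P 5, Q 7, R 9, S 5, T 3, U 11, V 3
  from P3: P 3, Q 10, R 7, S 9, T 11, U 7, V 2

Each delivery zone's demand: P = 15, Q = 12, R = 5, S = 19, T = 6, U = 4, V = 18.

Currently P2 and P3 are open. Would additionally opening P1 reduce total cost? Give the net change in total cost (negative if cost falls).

Yes — net change −39 (cost falls by 39).

Current service cost with {P2, P3}: 341.
Adding P1: each delivery zone re-picks its cheapest; new service cost 271, saving 70.
Extra fixed cost: 31. Net change = 31 − 70 = -39.
(Totals: 786 → 747.)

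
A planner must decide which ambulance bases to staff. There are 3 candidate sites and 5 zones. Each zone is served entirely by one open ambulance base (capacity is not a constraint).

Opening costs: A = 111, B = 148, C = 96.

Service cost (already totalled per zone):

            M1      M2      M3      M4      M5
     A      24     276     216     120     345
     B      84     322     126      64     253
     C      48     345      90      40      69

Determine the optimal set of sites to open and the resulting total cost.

Open C only; minimum total cost 688.

For any fixed open set, each zone goes to its cheapest open site; total = fixed + service.
{C}: M1→C 48, M2→C 345, M3→C 90, M4→C 40, M5→C 69. Service 592; fixed 96; total 688.
{A, C}: service 499 + fixed 207 = 706
{B, C}: service 569 + fixed 244 = 813
{A, B, C}: service 499 + fixed 355 = 854
No other subset beats 688.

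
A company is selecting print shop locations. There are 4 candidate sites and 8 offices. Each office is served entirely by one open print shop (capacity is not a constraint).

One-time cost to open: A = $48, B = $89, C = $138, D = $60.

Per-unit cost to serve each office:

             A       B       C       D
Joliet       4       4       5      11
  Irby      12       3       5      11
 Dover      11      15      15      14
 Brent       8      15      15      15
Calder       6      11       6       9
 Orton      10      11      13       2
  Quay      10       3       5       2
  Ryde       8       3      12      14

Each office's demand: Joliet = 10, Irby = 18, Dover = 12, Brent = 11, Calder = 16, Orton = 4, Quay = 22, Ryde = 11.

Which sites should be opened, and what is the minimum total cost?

For any fixed open set, each office goes to its cheapest open site; total = fixed + service.
{A, B}: Joliet→A 4·10=40, Irby→B 3·18=54, Dover→A 11·12=132, Brent→A 8·11=88, Calder→A 6·16=96, Orton→A 10·4=40, Quay→B 3·22=66, Ryde→B 3·11=33. Service 549; fixed 137; total 686.
{A, B, D}: service 495 + fixed 197 = 692
{A, D}: Joliet→A 4·10=40, Irby→D 11·18=198, Dover→A 11·12=132, Brent→A 8·11=88, Calder→A 6·16=96, Orton→D 2·4=8, Quay→D 2·22=44, Ryde→A 8·11=88. Service 694; fixed 108; total 802.
{A, B, C, D}: service 495 + fixed 335 = 830
No other subset beats 686.

Open A and B; minimum total cost 686.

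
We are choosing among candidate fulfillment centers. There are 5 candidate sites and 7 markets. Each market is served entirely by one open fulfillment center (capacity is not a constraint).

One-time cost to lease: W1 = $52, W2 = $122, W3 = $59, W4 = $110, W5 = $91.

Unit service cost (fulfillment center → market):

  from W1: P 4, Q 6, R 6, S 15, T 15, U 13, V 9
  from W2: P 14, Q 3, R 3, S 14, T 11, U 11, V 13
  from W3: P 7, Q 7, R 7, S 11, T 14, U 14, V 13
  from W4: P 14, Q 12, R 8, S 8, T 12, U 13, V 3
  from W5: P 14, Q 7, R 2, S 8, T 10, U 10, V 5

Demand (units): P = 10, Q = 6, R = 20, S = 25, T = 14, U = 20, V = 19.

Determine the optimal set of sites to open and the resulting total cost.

For any fixed open set, each market goes to its cheapest open site; total = fixed + service.
{W1, W5}: P→W1 4·10=40, Q→W1 6·6=36, R→W5 2·20=40, S→W5 8·25=200, T→W5 10·14=140, U→W5 10·20=200, V→W5 5·19=95. Service 751; fixed 143; total 894.
{W3, W5}: service 787 + fixed 150 = 937
{W5}: service 857 + fixed 91 = 948
{W1, W2, W3, W4, W5}: P→W1 4·10=40, Q→W2 3·6=18, R→W5 2·20=40, S→W4 8·25=200, T→W5 10·14=140, U→W5 10·20=200, V→W4 3·19=57. Service 695; fixed 434; total 1129.
No other subset beats 894.

Open W1 and W5; minimum total cost 894.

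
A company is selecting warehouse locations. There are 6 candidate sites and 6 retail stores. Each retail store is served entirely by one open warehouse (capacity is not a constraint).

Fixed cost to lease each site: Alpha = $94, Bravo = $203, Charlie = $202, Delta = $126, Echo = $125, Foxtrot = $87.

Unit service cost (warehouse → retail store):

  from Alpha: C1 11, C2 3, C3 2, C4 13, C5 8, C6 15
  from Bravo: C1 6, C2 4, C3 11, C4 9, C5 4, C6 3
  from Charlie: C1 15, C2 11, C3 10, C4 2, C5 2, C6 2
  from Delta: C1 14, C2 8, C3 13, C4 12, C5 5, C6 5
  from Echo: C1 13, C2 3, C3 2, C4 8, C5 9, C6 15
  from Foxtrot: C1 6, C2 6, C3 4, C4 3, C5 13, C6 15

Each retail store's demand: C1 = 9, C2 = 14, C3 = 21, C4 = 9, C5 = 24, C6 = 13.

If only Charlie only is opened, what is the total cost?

Total cost: 793

Each retail store is assigned to its cheapest site among the open ones.
{Charlie}: C1→Charlie 15·9=135, C2→Charlie 11·14=154, C3→Charlie 10·21=210, C4→Charlie 2·9=18, C5→Charlie 2·24=48, C6→Charlie 2·13=26. Service 591; fixed 202; total 793.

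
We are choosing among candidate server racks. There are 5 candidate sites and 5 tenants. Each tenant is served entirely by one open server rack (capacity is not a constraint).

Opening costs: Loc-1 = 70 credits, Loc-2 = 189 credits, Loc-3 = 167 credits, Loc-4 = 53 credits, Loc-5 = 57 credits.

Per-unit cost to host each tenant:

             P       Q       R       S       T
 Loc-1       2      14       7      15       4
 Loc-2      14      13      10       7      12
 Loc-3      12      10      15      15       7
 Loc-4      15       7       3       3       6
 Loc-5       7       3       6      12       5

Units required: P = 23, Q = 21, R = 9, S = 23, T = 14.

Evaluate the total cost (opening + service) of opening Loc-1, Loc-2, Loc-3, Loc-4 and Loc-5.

Total cost: 797

Each tenant is assigned to its cheapest site among the open ones.
{Loc-1, Loc-2, Loc-3, Loc-4, Loc-5}: P→Loc-1 2·23=46, Q→Loc-5 3·21=63, R→Loc-4 3·9=27, S→Loc-4 3·23=69, T→Loc-1 4·14=56. Service 261; fixed 536; total 797.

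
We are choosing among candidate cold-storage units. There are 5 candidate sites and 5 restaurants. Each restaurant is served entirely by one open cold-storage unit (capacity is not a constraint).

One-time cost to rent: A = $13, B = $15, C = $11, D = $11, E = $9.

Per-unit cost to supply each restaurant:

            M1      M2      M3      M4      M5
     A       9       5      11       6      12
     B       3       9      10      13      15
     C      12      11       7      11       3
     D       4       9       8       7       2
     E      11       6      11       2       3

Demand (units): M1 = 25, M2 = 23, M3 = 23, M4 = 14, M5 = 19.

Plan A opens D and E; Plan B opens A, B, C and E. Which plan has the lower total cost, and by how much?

Plan A: {D, E}: M1→D 4·25=100, M2→E 6·23=138, M3→D 8·23=184, M4→E 2·14=28, M5→D 2·19=38. Service 488; fixed 20; total 508.
Plan B: {A, B, C, E}: M1→B 3·25=75, M2→A 5·23=115, M3→C 7·23=161, M4→E 2·14=28, M5→C 3·19=57. Service 436; fixed 48; total 484.
Difference: |508 − 484| = 24.

Plan B is cheaper by 24.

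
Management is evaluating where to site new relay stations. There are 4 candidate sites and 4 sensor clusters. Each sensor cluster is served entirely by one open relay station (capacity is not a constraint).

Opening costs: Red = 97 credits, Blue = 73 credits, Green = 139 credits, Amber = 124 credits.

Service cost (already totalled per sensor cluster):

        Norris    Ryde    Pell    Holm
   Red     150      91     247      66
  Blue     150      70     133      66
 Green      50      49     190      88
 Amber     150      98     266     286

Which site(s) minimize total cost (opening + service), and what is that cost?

Open Blue only; minimum total cost 492.

For any fixed open set, each sensor cluster goes to its cheapest open site; total = fixed + service.
{Blue}: Norris→Blue 150, Ryde→Blue 70, Pell→Blue 133, Holm→Blue 66. Service 419; fixed 73; total 492.
{Blue, Green}: Norris→Green 50, Ryde→Green 49, Pell→Blue 133, Holm→Blue 66. Service 298; fixed 212; total 510.
{Green}: service 377 + fixed 139 = 516
{Red, Blue, Green, Amber}: service 298 + fixed 433 = 731
No other subset beats 492.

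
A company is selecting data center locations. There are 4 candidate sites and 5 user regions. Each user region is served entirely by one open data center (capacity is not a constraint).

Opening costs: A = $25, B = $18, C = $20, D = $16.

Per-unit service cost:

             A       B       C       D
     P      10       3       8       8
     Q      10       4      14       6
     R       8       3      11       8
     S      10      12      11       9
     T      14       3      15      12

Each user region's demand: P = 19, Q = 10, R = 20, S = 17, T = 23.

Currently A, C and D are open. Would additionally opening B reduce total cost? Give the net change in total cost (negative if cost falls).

Yes — net change −404 (cost falls by 404).

Current service cost with {A, C, D}: 801.
Adding B: each user region re-picks its cheapest; new service cost 379, saving 422.
Extra fixed cost: 18. Net change = 18 − 422 = -404.
(Totals: 862 → 458.)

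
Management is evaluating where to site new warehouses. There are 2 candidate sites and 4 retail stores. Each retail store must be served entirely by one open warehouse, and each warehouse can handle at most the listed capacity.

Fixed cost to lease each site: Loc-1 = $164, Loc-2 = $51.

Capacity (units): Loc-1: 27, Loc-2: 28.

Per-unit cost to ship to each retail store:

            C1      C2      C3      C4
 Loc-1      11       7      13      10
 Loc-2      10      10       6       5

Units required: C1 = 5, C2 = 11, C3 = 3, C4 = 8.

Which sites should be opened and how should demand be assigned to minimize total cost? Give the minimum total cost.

Open {Loc-2}: C1→Loc-2 10·5=50, C2→Loc-2 10·11=110, C3→Loc-2 6·3=18, C4→Loc-2 5·8=40.
Loads: Loc-2 carries 27/28. Service 218; fixed 51; total 269.
Next best feasible plan costs 400.

Minimum total cost: 269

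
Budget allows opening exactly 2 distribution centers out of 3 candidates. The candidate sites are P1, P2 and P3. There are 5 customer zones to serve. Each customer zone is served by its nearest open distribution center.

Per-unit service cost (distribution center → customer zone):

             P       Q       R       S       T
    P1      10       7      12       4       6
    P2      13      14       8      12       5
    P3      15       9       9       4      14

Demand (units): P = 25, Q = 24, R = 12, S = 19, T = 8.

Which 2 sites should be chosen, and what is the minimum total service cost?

With exactly 2 open, each customer zone uses its cheapest among the chosen.
{P1, P2}: P→P1 10·25=250, Q→P1 7·24=168, R→P2 8·12=96, S→P1 4·19=76, T→P2 5·8=40. Service cost 630.
{P1, P3}: service cost 650
{P2, P3}: service cost 753
Among all 3 size-2 choices, {P1, P2} is lowest.

Choose P1 and P2; total service cost 630.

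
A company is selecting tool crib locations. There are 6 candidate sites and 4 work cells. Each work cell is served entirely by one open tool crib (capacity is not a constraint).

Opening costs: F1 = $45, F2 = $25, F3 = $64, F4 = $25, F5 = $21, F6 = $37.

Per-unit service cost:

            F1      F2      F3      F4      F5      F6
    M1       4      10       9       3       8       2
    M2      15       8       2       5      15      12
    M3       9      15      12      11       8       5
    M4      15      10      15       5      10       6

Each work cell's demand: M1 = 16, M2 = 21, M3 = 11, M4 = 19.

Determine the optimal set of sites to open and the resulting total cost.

Open F3 and F6; minimum total cost 344.

For any fixed open set, each work cell goes to its cheapest open site; total = fixed + service.
{F3, F6}: M1→F6 2·16=32, M2→F3 2·21=42, M3→F6 5·11=55, M4→F6 6·19=114. Service 243; fixed 101; total 344.
{F4, F6}: M1→F6 2·16=32, M2→F4 5·21=105, M3→F6 5·11=55, M4→F4 5·19=95. Service 287; fixed 62; total 349.
{F3, F4, F6}: M1→F6 2·16=32, M2→F3 2·21=42, M3→F6 5·11=55, M4→F4 5·19=95. Service 224; fixed 126; total 350.
{F1, F2, F3, F4, F5, F6}: M1→F6 2·16=32, M2→F3 2·21=42, M3→F6 5·11=55, M4→F4 5·19=95. Service 224; fixed 217; total 441.
No other subset beats 344.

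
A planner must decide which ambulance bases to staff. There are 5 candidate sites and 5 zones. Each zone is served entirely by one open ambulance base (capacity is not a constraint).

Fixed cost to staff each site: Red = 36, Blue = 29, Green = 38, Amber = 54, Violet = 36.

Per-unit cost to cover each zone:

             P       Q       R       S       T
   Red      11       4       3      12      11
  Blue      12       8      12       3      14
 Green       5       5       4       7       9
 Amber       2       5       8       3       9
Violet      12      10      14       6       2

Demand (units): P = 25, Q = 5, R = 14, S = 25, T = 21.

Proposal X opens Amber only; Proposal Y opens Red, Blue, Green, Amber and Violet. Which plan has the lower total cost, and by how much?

Proposal X: {Amber}: P→Amber 2·25=50, Q→Amber 5·5=25, R→Amber 8·14=112, S→Amber 3·25=75, T→Amber 9·21=189. Service 451; fixed 54; total 505.
Proposal Y: {Red, Blue, Green, Amber, Violet}: P→Amber 2·25=50, Q→Red 4·5=20, R→Red 3·14=42, S→Blue 3·25=75, T→Violet 2·21=42. Service 229; fixed 193; total 422.
Difference: |505 − 422| = 83.

Proposal Y is cheaper by 83.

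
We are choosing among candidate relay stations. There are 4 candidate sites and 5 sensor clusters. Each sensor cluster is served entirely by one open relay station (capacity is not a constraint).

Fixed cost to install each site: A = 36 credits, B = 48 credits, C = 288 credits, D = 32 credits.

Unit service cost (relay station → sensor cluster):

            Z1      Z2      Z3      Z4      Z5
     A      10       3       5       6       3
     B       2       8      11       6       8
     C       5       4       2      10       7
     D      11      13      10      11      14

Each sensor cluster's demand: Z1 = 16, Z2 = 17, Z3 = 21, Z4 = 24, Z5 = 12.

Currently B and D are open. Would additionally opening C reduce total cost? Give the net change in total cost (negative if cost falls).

No — net change +40 (cost rises by 40).

Current service cost with {B, D}: 618.
Adding C: each sensor cluster re-picks its cheapest; new service cost 370, saving 248.
Extra fixed cost: 288. Net change = 288 − 248 = 40.
(Totals: 698 → 738.)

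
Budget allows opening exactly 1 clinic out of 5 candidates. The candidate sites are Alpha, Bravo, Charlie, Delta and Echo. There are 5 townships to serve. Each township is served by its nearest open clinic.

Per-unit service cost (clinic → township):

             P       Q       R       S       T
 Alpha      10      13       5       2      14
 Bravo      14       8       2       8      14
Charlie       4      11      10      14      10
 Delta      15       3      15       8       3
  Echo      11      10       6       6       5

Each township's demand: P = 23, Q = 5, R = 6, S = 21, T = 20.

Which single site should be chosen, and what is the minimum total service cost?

Choose Echo only; total service cost 565.

With exactly 1 open, each township uses its cheapest among the chosen.
{Echo}: P→Echo 11·23=253, Q→Echo 10·5=50, R→Echo 6·6=36, S→Echo 6·21=126, T→Echo 5·20=100. Service cost 565.
{Alpha}: service cost 647
{Delta}: service cost 678
Among all 5 size-1 choices, {Echo} is lowest.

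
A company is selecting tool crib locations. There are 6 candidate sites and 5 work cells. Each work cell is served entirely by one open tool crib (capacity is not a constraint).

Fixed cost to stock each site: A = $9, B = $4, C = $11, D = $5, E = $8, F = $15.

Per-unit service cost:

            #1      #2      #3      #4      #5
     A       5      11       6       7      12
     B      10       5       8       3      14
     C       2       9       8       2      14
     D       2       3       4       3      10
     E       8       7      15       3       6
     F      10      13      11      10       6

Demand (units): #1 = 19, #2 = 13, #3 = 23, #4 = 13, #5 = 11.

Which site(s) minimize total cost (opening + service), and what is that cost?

For any fixed open set, each work cell goes to its cheapest open site; total = fixed + service.
{C, D, E}: #1→C 2·19=38, #2→D 3·13=39, #3→D 4·23=92, #4→C 2·13=26, #5→E 6·11=66. Service 261; fixed 24; total 285.
{D, E}: service 274 + fixed 13 = 287
{B, C, D, E}: service 261 + fixed 28 = 289
{A, B, C, D, E, F}: service 261 + fixed 52 = 313
No other subset beats 285.

Open C, D and E; minimum total cost 285.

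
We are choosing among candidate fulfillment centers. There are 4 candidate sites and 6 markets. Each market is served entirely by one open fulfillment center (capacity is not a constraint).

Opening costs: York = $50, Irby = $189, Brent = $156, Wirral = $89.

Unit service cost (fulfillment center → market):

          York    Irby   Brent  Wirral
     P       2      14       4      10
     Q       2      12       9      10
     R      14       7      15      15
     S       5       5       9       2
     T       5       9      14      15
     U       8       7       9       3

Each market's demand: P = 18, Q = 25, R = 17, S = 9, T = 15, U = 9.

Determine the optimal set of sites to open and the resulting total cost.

For any fixed open set, each market goes to its cheapest open site; total = fixed + service.
{York}: P→York 2·18=36, Q→York 2·25=50, R→York 14·17=238, S→York 5·9=45, T→York 5·15=75, U→York 8·9=72. Service 516; fixed 50; total 566.
{York, Wirral}: service 444 + fixed 139 = 583
{York, Irby}: service 388 + fixed 239 = 627
{York, Irby, Brent, Wirral}: service 325 + fixed 484 = 809
No other subset beats 566.

Open York only; minimum total cost 566.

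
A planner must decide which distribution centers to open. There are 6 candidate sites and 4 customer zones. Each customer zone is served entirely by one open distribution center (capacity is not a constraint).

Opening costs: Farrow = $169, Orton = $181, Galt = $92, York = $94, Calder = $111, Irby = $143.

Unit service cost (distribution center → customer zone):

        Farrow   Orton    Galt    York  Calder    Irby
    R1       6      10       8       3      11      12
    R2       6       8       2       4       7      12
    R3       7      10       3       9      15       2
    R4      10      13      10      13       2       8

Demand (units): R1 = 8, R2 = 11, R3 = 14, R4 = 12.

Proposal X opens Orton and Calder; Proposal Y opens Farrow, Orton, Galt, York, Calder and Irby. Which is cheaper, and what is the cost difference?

Proposal X: {Orton, Calder}: R1→Orton 10·8=80, R2→Calder 7·11=77, R3→Orton 10·14=140, R4→Calder 2·12=24. Service 321; fixed 292; total 613.
Proposal Y: {Farrow, Orton, Galt, York, Calder, Irby}: R1→York 3·8=24, R2→Galt 2·11=22, R3→Irby 2·14=28, R4→Calder 2·12=24. Service 98; fixed 790; total 888.
Difference: |613 − 888| = 275.

Proposal X is cheaper by 275.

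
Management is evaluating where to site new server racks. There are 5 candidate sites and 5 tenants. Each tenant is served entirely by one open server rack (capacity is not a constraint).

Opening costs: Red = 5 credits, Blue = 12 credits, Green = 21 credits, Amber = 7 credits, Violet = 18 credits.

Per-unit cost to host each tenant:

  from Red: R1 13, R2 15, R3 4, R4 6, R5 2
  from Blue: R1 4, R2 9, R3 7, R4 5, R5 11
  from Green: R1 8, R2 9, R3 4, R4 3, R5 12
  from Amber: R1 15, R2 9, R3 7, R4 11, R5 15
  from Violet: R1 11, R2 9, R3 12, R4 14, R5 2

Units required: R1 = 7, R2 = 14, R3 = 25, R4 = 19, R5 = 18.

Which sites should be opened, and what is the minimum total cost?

For any fixed open set, each tenant goes to its cheapest open site; total = fixed + service.
{Red, Blue, Green}: R1→Blue 4·7=28, R2→Blue 9·14=126, R3→Red 4·25=100, R4→Green 3·19=57, R5→Red 2·18=36. Service 347; fixed 38; total 385.
{Red, Blue, Green, Amber}: R1→Blue 4·7=28, R2→Blue 9·14=126, R3→Red 4·25=100, R4→Green 3·19=57, R5→Red 2·18=36. Service 347; fixed 45; total 392.
{Blue, Green, Violet}: R1→Blue 4·7=28, R2→Blue 9·14=126, R3→Green 4·25=100, R4→Green 3·19=57, R5→Violet 2·18=36. Service 347; fixed 51; total 398.
{Red, Blue, Green, Amber, Violet}: service 347 + fixed 63 = 410
No other subset beats 385.

Open Red, Blue and Green; minimum total cost 385.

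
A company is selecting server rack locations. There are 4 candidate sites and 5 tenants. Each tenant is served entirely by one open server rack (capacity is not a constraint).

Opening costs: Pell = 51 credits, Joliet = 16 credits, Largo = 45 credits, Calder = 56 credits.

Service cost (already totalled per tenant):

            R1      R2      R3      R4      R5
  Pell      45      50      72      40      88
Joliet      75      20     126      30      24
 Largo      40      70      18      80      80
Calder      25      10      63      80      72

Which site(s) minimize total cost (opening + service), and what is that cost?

For any fixed open set, each tenant goes to its cheapest open site; total = fixed + service.
{Joliet, Largo}: R1→Largo 40, R2→Joliet 20, R3→Largo 18, R4→Joliet 30, R5→Joliet 24. Service 132; fixed 61; total 193.
{Joliet, Largo, Calder}: R1→Calder 25, R2→Calder 10, R3→Largo 18, R4→Joliet 30, R5→Joliet 24. Service 107; fixed 117; total 224.
{Joliet, Calder}: service 152 + fixed 72 = 224
{Pell, Joliet, Largo, Calder}: service 107 + fixed 168 = 275
No other subset beats 193.

Open Joliet and Largo; minimum total cost 193.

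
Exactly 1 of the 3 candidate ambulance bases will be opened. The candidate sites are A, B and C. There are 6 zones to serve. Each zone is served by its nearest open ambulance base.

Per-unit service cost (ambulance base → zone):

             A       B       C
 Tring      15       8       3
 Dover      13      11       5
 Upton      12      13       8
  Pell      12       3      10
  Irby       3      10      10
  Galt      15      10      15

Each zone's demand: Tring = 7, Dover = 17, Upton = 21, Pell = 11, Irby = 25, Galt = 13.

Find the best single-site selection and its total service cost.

Choose C only; total service cost 829.

With exactly 1 open, each zone uses its cheapest among the chosen.
{C}: Tring→C 3·7=21, Dover→C 5·17=85, Upton→C 8·21=168, Pell→C 10·11=110, Irby→C 10·25=250, Galt→C 15·13=195. Service cost 829.
{B}: service cost 929
{A}: service cost 980
Among all 3 size-1 choices, {C} is lowest.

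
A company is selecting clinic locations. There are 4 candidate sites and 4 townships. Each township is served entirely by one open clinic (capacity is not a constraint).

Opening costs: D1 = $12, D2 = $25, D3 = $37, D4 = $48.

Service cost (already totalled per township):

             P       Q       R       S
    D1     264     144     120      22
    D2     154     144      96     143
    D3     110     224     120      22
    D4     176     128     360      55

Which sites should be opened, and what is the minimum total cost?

For any fixed open set, each township goes to its cheapest open site; total = fixed + service.
{D2, D3}: P→D3 110, Q→D2 144, R→D2 96, S→D3 22. Service 372; fixed 62; total 434.
{D1, D3}: P→D3 110, Q→D1 144, R→D1 120, S→D1 22. Service 396; fixed 49; total 445.
{D1, D2, D3}: service 372 + fixed 74 = 446
{D1, D2, D3, D4}: service 356 + fixed 122 = 478
No other subset beats 434.

Open D2 and D3; minimum total cost 434.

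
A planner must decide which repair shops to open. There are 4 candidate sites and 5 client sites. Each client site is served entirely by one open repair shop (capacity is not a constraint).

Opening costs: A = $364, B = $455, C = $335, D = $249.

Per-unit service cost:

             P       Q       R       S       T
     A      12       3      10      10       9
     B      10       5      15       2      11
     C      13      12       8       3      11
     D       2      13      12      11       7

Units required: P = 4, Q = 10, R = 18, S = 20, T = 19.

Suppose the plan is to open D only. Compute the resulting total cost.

Total cost: 956

Each client site is assigned to its cheapest site among the open ones.
{D}: P→D 2·4=8, Q→D 13·10=130, R→D 12·18=216, S→D 11·20=220, T→D 7·19=133. Service 707; fixed 249; total 956.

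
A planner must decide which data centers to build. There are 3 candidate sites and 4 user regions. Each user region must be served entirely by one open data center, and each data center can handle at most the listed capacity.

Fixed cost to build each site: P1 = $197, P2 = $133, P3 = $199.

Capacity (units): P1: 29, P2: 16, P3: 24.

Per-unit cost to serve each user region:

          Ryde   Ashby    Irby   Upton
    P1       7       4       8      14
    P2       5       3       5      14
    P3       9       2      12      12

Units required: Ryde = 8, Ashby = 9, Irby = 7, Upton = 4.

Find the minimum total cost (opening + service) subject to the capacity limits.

Minimum total cost: 401

Open {P1}: Ryde→P1 7·8=56, Ashby→P1 4·9=36, Irby→P1 8·7=56, Upton→P1 14·4=56.
Loads: P1 carries 28/29. Service 204; fixed 197; total 401.
Next best feasible plan costs 473.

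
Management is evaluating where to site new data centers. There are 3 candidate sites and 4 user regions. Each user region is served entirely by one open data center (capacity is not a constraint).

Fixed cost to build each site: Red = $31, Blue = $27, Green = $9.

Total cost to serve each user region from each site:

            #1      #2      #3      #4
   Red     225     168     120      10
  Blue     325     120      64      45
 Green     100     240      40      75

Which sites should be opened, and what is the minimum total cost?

Open Red, Blue and Green; minimum total cost 337.

For any fixed open set, each user region goes to its cheapest open site; total = fixed + service.
{Red, Blue, Green}: #1→Green 100, #2→Blue 120, #3→Green 40, #4→Red 10. Service 270; fixed 67; total 337.
{Blue, Green}: #1→Green 100, #2→Blue 120, #3→Green 40, #4→Blue 45. Service 305; fixed 36; total 341.
{Red, Green}: service 318 + fixed 40 = 358
{Green}: service 455 + fixed 9 = 464
No other subset beats 337.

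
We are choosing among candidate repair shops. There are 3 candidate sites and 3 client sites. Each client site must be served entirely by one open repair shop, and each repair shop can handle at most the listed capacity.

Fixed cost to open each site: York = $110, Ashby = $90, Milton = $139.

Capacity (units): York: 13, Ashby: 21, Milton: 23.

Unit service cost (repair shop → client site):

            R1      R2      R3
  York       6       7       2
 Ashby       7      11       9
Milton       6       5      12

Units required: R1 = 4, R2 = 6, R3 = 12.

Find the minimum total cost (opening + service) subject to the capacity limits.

Open {York, Ashby}: R1→Ashby 7·4=28, R2→Ashby 11·6=66, R3→York 2·12=24.
Loads: York carries 12/13, Ashby carries 10/21. Service 118; fixed 200; total 318.
Next best feasible plan costs 327.

Minimum total cost: 318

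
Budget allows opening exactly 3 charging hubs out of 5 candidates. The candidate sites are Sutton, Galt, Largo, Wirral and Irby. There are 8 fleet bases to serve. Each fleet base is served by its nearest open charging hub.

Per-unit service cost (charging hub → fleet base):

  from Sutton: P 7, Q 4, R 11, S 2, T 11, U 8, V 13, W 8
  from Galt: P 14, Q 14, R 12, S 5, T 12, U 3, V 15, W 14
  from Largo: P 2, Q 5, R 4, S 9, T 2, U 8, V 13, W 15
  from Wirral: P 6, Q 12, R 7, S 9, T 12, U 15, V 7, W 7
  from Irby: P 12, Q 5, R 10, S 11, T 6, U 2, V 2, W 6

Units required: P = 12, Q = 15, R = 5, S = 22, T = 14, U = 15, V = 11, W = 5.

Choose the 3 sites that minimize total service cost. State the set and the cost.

Choose Sutton, Largo and Irby; total service cost 258.

With exactly 3 open, each fleet base uses its cheapest among the chosen.
{Sutton, Largo, Irby}: P→Largo 2·12=24, Q→Sutton 4·15=60, R→Largo 4·5=20, S→Sutton 2·22=44, T→Largo 2·14=28, U→Irby 2·15=30, V→Irby 2·11=22, W→Irby 6·5=30. Service cost 258.
{Galt, Largo, Irby}: service cost 339
{Sutton, Wirral, Irby}: service cost 377
Among all 10 size-3 choices, {Sutton, Largo, Irby} is lowest.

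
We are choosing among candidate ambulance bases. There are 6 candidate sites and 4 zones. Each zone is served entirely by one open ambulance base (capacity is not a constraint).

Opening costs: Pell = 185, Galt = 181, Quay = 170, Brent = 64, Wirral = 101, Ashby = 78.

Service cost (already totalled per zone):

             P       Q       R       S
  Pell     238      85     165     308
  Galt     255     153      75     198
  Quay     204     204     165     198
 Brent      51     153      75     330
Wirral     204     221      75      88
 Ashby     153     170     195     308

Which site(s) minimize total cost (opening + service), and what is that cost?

Open Brent and Wirral; minimum total cost 532.

For any fixed open set, each zone goes to its cheapest open site; total = fixed + service.
{Brent, Wirral}: P→Brent 51, Q→Brent 153, R→Brent 75, S→Wirral 88. Service 367; fixed 165; total 532.
{Brent, Wirral, Ashby}: service 367 + fixed 243 = 610
{Pell, Brent, Wirral}: service 299 + fixed 350 = 649
{Pell, Galt, Quay, Brent, Wirral, Ashby}: service 299 + fixed 779 = 1078
No other subset beats 532.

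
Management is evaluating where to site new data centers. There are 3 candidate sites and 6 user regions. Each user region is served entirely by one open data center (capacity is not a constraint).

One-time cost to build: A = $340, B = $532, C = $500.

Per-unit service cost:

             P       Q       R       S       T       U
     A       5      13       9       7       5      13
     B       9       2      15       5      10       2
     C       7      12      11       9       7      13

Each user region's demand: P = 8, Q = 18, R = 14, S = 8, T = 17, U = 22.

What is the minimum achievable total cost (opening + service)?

For any fixed open set, each user region goes to its cheapest open site; total = fixed + service.
{B}: P→B 9·8=72, Q→B 2·18=36, R→B 15·14=210, S→B 5·8=40, T→B 10·17=170, U→B 2·22=44. Service 572; fixed 532; total 1104.
{A}: service 827 + fixed 340 = 1167
{A, B}: service 371 + fixed 872 = 1243
{A, B, C}: service 371 + fixed 1372 = 1743
(All 7 nonempty subsets were checked; B only is lowest.)

Minimum total cost: 1104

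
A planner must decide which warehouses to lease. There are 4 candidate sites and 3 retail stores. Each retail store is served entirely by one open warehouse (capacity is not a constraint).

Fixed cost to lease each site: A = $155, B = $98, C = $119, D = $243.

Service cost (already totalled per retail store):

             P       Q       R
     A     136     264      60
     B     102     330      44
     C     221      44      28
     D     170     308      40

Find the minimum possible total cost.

For any fixed open set, each retail store goes to its cheapest open site; total = fixed + service.
{B, C}: P→B 102, Q→C 44, R→C 28. Service 174; fixed 217; total 391.
{C}: service 293 + fixed 119 = 412
{A, C}: service 208 + fixed 274 = 482
{A, B, C, D}: P→B 102, Q→C 44, R→C 28. Service 174; fixed 615; total 789.
No other subset beats 391.

Minimum total cost: 391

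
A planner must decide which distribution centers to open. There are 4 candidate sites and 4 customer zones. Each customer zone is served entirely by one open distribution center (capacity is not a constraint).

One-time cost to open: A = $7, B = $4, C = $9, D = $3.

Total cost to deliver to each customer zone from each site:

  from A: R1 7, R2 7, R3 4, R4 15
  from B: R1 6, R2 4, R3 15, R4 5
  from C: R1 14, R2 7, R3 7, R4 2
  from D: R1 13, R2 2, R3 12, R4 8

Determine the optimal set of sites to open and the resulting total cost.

For any fixed open set, each customer zone goes to its cheapest open site; total = fixed + service.
{A, B}: R1→B 6, R2→B 4, R3→A 4, R4→B 5. Service 19; fixed 11; total 30.
{A, B, D}: R1→B 6, R2→D 2, R3→A 4, R4→B 5. Service 17; fixed 14; total 31.
{A, D}: service 21 + fixed 10 = 31
{A, B, C, D}: service 14 + fixed 23 = 37
No other subset beats 30.

Open A and B; minimum total cost 30.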